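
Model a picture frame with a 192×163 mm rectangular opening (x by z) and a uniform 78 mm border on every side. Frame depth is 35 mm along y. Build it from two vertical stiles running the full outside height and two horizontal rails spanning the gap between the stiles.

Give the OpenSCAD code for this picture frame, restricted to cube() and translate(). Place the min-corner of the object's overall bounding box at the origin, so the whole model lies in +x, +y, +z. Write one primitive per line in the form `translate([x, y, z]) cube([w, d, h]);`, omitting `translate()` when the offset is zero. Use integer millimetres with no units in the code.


cube([78, 35, 319]);
translate([270, 0, 0]) cube([78, 35, 319]);
translate([78, 0, 0]) cube([192, 35, 78]);
translate([78, 0, 241]) cube([192, 35, 78]);


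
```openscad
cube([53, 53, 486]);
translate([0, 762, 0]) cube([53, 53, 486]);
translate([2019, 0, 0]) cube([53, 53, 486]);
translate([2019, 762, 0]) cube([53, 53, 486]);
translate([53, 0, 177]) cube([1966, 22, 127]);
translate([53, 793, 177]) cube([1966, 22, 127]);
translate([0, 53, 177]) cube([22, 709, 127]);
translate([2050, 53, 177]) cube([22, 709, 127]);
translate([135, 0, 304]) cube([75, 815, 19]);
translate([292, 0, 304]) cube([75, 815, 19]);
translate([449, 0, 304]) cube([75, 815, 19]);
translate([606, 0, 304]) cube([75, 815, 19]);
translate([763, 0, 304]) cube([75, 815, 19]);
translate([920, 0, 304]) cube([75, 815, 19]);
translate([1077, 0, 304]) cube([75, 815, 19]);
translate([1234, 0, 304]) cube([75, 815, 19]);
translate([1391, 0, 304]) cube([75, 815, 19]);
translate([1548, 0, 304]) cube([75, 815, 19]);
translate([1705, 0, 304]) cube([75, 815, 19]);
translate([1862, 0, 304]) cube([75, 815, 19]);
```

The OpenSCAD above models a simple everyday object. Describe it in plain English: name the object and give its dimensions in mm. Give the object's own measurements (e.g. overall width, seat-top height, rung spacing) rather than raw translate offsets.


A bed frame 2072 mm long (x) by 815 mm wide (y). Four 53×53 mm corner posts, 486 mm tall, at the corners of the footprint. Four rails of 22 mm thickness and 127 mm height run between adjacent posts with their undersides at z = 177 mm, their outer faces flush with the outside of the frame (the two x-running rails run between the posts' inner faces; the two y-running rails run between the posts' inner faces). 12 slats, each 75 mm wide (x) and 19 mm thick, lie across the top of the two x-running rails, running the full 815 mm width of the frame in y; along x they sit between the end posts with a 82 mm gap after the −x posts and between neighbouring slats and before the +x posts.


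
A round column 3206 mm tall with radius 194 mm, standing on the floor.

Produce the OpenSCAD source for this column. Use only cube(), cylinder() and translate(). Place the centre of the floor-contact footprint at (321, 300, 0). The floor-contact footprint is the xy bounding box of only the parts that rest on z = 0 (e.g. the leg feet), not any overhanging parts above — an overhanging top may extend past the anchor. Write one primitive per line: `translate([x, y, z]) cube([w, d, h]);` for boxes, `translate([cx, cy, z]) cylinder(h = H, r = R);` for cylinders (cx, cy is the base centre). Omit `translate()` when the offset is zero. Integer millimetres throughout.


translate([321, 300, 0]) cylinder(h = 3206, r = 194);


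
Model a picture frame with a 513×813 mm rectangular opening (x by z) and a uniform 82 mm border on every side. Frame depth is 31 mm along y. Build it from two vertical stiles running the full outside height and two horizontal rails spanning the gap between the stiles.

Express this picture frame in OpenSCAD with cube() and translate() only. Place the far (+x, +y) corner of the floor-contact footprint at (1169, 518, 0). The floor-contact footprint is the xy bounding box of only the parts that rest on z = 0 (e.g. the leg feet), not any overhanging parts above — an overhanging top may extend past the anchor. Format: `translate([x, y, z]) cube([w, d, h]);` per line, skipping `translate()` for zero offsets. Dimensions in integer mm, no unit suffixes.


translate([492, 487, 0]) cube([82, 31, 977]);
translate([1087, 487, 0]) cube([82, 31, 977]);
translate([574, 487, 0]) cube([513, 31, 82]);
translate([574, 487, 895]) cube([513, 31, 82]);


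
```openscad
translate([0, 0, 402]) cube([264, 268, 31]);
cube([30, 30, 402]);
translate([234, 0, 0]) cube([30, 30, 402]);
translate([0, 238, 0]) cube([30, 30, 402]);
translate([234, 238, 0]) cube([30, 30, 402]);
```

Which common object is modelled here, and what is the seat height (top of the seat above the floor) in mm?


A stool. The seat height is 433 mm.

A 264×268×31 slab at z = 402 on four corner posts — a stool. The seat top is 402 + 31 = 433 mm.


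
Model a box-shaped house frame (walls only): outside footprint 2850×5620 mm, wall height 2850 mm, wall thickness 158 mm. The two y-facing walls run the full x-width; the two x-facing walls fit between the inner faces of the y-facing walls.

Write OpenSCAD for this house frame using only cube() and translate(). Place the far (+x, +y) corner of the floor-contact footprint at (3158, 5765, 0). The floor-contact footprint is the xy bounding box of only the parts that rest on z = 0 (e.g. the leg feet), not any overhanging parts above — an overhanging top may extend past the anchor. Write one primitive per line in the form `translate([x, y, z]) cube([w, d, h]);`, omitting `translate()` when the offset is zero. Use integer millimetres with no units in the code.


translate([308, 145, 0]) cube([2850, 158, 2850]);
translate([308, 5607, 0]) cube([2850, 158, 2850]);
translate([308, 303, 0]) cube([158, 5304, 2850]);
translate([3000, 303, 0]) cube([158, 5304, 2850]);


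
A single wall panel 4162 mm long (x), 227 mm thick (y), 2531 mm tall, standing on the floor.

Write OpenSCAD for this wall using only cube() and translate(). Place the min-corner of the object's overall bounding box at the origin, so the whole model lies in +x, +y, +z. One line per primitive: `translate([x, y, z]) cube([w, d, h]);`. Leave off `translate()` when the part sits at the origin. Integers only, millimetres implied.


cube([4162, 227, 2531]);


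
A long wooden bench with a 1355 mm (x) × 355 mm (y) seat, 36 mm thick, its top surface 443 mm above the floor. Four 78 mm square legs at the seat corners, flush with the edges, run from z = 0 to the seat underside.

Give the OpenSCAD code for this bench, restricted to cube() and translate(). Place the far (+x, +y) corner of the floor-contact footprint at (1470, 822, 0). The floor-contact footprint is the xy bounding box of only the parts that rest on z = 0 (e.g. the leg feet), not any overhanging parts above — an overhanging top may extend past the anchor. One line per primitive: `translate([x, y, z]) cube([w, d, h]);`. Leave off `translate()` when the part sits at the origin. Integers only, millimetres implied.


// leg_h = 443 − 36 = 407
translate([115, 467, 407]) cube([1355, 355, 36]);
translate([115, 467, 0]) cube([78, 78, 407]);
translate([115, 744, 0]) cube([78, 78, 407]);
translate([1392, 467, 0]) cube([78, 78, 407]);
translate([1392, 744, 0]) cube([78, 78, 407]);


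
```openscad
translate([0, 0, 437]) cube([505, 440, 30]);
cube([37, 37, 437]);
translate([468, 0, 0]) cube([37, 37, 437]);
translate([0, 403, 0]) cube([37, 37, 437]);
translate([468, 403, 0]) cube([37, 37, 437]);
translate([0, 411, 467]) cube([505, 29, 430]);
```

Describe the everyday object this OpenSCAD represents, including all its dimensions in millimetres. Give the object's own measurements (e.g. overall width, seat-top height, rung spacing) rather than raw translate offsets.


A chair. The seat is a 505×440×30 mm slab with its top at z = 467 mm, on four 37×37 mm corner legs (flush with the seat edges, standing on z = 0). A flat backrest 29 mm thick, 430 mm tall, spans the full seat width and rises from the seat top along its +y edge, rear face flush with the rear of the seat.


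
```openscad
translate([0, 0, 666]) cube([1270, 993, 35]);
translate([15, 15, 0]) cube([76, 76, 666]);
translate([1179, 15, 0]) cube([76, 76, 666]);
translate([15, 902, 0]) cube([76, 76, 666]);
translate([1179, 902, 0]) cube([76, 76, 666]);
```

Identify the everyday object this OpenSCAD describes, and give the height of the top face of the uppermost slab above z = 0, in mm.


A table. The table height is 701 mm.

A 1270×993×35 slab sits at z = 666 on four 76 mm square posts — a table. The top surface is at 666 + 35 = 701 mm.


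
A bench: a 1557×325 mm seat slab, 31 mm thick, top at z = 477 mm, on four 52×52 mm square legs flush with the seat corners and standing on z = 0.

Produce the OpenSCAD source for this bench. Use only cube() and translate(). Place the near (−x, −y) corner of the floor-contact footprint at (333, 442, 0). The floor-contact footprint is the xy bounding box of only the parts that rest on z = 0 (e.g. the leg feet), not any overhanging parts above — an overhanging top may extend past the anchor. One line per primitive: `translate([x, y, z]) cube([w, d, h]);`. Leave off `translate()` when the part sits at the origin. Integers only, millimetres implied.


translate([333, 442, 446]) cube([1557, 325, 31]);
translate([333, 442, 0]) cube([52, 52, 446]);
translate([333, 715, 0]) cube([52, 52, 446]);
translate([1838, 442, 0]) cube([52, 52, 446]);
translate([1838, 715, 0]) cube([52, 52, 446]);


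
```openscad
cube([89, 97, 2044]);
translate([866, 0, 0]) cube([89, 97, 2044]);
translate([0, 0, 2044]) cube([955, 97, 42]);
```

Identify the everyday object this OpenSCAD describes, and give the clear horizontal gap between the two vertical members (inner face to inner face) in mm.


A door frame. The clear opening width is 777 mm.

Two 2044 mm tall posts with a header on top — a door frame. The left jamb is 89 mm wide at x = 0; the right jamb starts at x = 866. The clear opening is 866 − 89 = 777 mm.


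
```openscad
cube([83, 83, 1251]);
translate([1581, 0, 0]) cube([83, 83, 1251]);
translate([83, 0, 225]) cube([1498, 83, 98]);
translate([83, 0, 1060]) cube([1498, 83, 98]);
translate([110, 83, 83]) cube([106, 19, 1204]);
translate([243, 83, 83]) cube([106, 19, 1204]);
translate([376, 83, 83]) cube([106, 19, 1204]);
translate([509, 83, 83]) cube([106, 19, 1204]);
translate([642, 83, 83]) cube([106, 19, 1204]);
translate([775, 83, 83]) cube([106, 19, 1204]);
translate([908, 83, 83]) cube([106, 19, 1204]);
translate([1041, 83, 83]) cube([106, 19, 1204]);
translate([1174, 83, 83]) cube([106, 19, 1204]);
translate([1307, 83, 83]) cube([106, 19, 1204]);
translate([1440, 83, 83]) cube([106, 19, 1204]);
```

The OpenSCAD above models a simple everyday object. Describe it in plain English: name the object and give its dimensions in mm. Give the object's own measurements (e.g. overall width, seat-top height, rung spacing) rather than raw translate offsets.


A fence section. Two 83×83 mm posts, 1251 mm tall, stand on the floor with a clear span of 1498 mm between their inner faces. Two horizontal rails of 83×98 mm section span the gap between the posts with their undersides at z = 225 mm and z = 1060 mm, flush with the posts' −y face. 11 pickets, each 106 mm wide, 19 mm thick and 1204 mm tall, are fixed to the +y face of the rails with their bottoms at z = 83 mm, spaced across the span with a 27 mm gap after the −x post and between neighbouring pickets, with 35 mm left before the +x post.


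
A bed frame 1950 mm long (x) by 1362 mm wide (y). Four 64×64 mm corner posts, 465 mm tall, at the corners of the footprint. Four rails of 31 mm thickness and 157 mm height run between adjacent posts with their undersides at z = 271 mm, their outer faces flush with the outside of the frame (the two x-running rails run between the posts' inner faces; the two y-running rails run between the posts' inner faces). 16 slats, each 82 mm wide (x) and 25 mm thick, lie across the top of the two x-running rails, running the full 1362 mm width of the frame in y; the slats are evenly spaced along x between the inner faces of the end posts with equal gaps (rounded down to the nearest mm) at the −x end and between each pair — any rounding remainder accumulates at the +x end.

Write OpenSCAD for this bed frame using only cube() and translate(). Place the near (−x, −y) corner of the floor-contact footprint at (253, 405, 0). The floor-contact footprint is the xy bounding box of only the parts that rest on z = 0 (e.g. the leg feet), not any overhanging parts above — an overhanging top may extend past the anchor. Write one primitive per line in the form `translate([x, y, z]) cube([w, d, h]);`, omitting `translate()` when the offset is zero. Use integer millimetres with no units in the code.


// slat z = rail_z + rail_h = 271 + 157 = 428
// slat gap = ⌊(1822 − 16·82) / 17⌋ = 30
translate([253, 405, 0]) cube([64, 64, 465]);
translate([253, 1703, 0]) cube([64, 64, 465]);
translate([2139, 405, 0]) cube([64, 64, 465]);
translate([2139, 1703, 0]) cube([64, 64, 465]);
translate([317, 405, 271]) cube([1822, 31, 157]);
translate([317, 1736, 271]) cube([1822, 31, 157]);
translate([253, 469, 271]) cube([31, 1234, 157]);
translate([2172, 469, 271]) cube([31, 1234, 157]);
translate([347, 405, 428]) cube([82, 1362, 25]);
translate([459, 405, 428]) cube([82, 1362, 25]);
translate([571, 405, 428]) cube([82, 1362, 25]);
translate([683, 405, 428]) cube([82, 1362, 25]);
translate([795, 405, 428]) cube([82, 1362, 25]);
translate([907, 405, 428]) cube([82, 1362, 25]);
translate([1019, 405, 428]) cube([82, 1362, 25]);
translate([1131, 405, 428]) cube([82, 1362, 25]);
translate([1243, 405, 428]) cube([82, 1362, 25]);
translate([1355, 405, 428]) cube([82, 1362, 25]);
translate([1467, 405, 428]) cube([82, 1362, 25]);
translate([1579, 405, 428]) cube([82, 1362, 25]);
translate([1691, 405, 428]) cube([82, 1362, 25]);
translate([1803, 405, 428]) cube([82, 1362, 25]);
translate([1915, 405, 428]) cube([82, 1362, 25]);
translate([2027, 405, 428]) cube([82, 1362, 25]);


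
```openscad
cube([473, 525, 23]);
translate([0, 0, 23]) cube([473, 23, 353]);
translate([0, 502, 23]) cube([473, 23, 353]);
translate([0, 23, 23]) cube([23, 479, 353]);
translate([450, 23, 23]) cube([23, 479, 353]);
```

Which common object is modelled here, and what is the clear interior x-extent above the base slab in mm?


An open box. The internal width is 427 mm.

A 473×525 base slab with four walls standing on it — an open box. The base is 473 mm wide and the walls are 23 mm thick, so the internal width is 473 − 2 × 23 = 427 mm.


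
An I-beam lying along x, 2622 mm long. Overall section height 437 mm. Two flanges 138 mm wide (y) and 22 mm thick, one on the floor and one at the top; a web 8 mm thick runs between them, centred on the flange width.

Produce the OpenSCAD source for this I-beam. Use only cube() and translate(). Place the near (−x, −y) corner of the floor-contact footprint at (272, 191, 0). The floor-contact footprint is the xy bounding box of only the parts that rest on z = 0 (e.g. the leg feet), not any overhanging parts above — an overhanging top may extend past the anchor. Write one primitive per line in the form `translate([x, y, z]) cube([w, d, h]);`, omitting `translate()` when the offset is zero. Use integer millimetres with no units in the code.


translate([272, 191, 0]) cube([2622, 138, 22]);
translate([272, 256, 22]) cube([2622, 8, 393]);
translate([272, 191, 415]) cube([2622, 138, 22]);


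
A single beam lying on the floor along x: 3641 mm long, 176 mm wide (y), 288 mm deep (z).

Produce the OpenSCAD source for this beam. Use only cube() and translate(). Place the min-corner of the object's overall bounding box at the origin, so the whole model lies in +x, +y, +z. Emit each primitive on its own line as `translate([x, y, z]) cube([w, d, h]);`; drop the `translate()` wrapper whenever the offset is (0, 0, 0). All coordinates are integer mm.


cube([3641, 176, 288]);


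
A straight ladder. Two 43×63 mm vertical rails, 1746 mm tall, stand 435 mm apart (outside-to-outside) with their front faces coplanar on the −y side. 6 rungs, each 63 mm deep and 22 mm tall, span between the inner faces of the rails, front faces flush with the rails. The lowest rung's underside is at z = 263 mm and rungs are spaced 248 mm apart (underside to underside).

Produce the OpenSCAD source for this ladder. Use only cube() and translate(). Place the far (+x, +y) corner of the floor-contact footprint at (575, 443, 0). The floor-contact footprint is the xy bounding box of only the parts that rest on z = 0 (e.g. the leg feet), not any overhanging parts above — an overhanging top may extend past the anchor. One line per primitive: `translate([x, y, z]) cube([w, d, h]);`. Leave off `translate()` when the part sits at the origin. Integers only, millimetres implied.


translate([140, 380, 0]) cube([43, 63, 1746]);
translate([532, 380, 0]) cube([43, 63, 1746]);
translate([183, 380, 263]) cube([349, 63, 22]);
translate([183, 380, 511]) cube([349, 63, 22]);
translate([183, 380, 759]) cube([349, 63, 22]);
translate([183, 380, 1007]) cube([349, 63, 22]);
translate([183, 380, 1255]) cube([349, 63, 22]);
translate([183, 380, 1503]) cube([349, 63, 22]);


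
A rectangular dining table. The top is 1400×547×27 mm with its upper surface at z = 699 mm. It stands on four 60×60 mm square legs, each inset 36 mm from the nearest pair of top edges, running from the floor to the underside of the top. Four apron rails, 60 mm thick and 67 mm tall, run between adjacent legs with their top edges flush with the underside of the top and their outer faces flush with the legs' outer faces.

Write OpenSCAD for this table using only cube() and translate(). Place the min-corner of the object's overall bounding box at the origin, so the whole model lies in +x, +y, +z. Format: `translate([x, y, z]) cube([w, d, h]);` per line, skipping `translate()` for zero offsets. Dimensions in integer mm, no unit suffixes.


translate([0, 0, 672]) cube([1400, 547, 27]);
translate([36, 36, 0]) cube([60, 60, 672]);
translate([1304, 36, 0]) cube([60, 60, 672]);
translate([36, 451, 0]) cube([60, 60, 672]);
translate([1304, 451, 0]) cube([60, 60, 672]);
translate([96, 36, 605]) cube([1208, 60, 67]);
translate([96, 451, 605]) cube([1208, 60, 67]);
translate([36, 96, 605]) cube([60, 355, 67]);
translate([1304, 96, 605]) cube([60, 355, 67]);


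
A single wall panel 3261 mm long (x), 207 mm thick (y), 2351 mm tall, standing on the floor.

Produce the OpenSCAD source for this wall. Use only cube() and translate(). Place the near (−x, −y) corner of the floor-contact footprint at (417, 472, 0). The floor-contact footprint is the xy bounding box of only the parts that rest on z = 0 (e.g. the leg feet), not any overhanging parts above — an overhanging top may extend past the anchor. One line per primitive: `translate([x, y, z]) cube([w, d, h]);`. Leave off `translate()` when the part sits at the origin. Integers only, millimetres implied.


translate([417, 472, 0]) cube([3261, 207, 2351]);


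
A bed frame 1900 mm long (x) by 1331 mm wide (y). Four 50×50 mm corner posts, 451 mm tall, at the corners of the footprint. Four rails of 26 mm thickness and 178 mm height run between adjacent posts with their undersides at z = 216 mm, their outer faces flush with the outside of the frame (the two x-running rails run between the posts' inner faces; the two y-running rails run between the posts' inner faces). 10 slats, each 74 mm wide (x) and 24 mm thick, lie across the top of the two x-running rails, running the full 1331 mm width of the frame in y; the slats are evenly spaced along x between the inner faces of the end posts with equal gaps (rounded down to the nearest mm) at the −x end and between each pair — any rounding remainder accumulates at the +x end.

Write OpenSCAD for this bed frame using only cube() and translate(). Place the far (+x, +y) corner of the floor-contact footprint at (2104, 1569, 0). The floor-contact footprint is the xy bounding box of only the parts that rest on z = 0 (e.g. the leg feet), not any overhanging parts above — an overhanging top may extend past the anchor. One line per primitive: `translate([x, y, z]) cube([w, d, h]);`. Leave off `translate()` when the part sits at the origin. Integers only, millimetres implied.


translate([204, 238, 0]) cube([50, 50, 451]);
translate([204, 1519, 0]) cube([50, 50, 451]);
translate([2054, 238, 0]) cube([50, 50, 451]);
translate([2054, 1519, 0]) cube([50, 50, 451]);
translate([254, 238, 216]) cube([1800, 26, 178]);
translate([254, 1543, 216]) cube([1800, 26, 178]);
translate([204, 288, 216]) cube([26, 1231, 178]);
translate([2078, 288, 216]) cube([26, 1231, 178]);
translate([350, 238, 394]) cube([74, 1331, 24]);
translate([520, 238, 394]) cube([74, 1331, 24]);
translate([690, 238, 394]) cube([74, 1331, 24]);
translate([860, 238, 394]) cube([74, 1331, 24]);
translate([1030, 238, 394]) cube([74, 1331, 24]);
translate([1200, 238, 394]) cube([74, 1331, 24]);
translate([1370, 238, 394]) cube([74, 1331, 24]);
translate([1540, 238, 394]) cube([74, 1331, 24]);
translate([1710, 238, 394]) cube([74, 1331, 24]);
translate([1880, 238, 394]) cube([74, 1331, 24]);


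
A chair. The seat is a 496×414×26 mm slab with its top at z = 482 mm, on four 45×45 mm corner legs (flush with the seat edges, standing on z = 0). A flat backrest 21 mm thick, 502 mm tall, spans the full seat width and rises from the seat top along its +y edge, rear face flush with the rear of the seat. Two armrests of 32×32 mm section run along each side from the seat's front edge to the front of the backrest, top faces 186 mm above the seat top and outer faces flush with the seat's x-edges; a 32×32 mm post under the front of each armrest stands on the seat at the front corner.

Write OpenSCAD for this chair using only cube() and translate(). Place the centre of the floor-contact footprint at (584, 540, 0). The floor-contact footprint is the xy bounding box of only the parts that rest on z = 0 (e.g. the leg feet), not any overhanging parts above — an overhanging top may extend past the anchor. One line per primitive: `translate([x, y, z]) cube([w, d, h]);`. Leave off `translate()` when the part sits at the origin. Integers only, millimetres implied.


translate([336, 333, 456]) cube([496, 414, 26]);
translate([336, 333, 0]) cube([45, 45, 456]);
translate([787, 333, 0]) cube([45, 45, 456]);
translate([336, 702, 0]) cube([45, 45, 456]);
translate([787, 702, 0]) cube([45, 45, 456]);
translate([336, 726, 482]) cube([496, 21, 502]);
translate([336, 333, 636]) cube([32, 393, 32]);
translate([800, 333, 636]) cube([32, 393, 32]);
translate([336, 333, 482]) cube([32, 32, 154]);
translate([800, 333, 482]) cube([32, 32, 154]);


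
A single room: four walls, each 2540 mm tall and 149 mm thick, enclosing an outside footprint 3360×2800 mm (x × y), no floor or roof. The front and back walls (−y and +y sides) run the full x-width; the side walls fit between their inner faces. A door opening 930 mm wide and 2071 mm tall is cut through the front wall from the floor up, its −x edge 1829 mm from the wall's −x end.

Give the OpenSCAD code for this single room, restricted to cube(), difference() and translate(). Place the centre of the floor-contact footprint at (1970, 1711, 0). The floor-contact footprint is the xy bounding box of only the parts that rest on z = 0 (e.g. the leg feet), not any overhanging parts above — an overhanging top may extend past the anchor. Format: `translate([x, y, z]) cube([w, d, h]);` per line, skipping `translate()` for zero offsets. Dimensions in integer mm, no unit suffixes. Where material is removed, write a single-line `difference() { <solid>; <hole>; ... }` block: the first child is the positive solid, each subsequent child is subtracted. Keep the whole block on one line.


difference() { translate([290, 311, 0]) cube([3360, 149, 2540]); translate([2119, 311, 0]) cube([930, 149, 2071]); }
translate([290, 2962, 0]) cube([3360, 149, 2540]);
translate([290, 460, 0]) cube([149, 2502, 2540]);
translate([3501, 460, 0]) cube([149, 2502, 2540]);


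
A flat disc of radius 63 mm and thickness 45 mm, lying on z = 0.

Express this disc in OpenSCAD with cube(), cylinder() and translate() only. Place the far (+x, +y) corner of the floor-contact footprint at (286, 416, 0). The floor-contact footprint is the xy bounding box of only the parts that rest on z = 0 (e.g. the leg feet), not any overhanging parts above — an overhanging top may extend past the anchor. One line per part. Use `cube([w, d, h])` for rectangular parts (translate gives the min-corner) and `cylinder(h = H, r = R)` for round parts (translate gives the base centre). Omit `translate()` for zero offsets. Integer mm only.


translate([223, 353, 0]) cylinder(h = 45, r = 63);


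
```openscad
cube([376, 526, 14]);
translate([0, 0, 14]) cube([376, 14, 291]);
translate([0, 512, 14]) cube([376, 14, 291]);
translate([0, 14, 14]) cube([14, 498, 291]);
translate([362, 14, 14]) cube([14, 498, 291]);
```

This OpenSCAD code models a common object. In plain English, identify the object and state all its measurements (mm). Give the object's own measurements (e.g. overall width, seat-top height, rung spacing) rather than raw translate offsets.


An open-topped rectangular box: outside dimensions 376×526×305 mm, with a uniform wall and base thickness of 14 mm. The base is a full 376×526 slab on the floor; four walls sit on top of the base. The front and back walls (the −y and +y sides) span the full width; the two side walls fit between them.


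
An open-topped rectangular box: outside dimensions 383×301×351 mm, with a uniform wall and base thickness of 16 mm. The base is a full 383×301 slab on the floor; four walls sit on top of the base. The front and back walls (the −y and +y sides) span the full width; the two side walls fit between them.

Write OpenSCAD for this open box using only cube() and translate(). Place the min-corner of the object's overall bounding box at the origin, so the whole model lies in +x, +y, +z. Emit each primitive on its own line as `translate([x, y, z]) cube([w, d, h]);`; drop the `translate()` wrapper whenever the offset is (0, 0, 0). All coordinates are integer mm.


cube([383, 301, 16]);
translate([0, 0, 16]) cube([383, 16, 335]);
translate([0, 285, 16]) cube([383, 16, 335]);
translate([0, 16, 16]) cube([16, 269, 335]);
translate([367, 16, 16]) cube([16, 269, 335]);


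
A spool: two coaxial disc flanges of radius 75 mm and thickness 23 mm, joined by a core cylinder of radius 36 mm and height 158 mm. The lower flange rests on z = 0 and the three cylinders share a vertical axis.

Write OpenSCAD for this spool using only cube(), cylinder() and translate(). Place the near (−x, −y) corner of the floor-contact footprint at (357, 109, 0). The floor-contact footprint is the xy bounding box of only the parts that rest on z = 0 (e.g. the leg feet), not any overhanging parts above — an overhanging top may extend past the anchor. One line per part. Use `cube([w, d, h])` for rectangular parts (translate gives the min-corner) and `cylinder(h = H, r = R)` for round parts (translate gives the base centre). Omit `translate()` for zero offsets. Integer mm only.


translate([432, 184, 0]) cylinder(h = 23, r = 75);
translate([432, 184, 23]) cylinder(h = 158, r = 36);
translate([432, 184, 181]) cylinder(h = 23, r = 75);


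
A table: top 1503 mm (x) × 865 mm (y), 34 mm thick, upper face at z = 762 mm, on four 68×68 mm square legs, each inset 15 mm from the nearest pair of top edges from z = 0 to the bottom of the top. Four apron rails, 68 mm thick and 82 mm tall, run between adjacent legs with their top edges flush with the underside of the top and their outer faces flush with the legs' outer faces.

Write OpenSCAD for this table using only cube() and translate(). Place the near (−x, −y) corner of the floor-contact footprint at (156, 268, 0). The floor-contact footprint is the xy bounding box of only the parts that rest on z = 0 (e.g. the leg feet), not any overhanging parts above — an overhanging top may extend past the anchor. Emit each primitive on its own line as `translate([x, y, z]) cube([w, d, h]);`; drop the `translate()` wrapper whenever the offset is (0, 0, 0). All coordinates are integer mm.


translate([141, 253, 728]) cube([1503, 865, 34]);
translate([156, 268, 0]) cube([68, 68, 728]);
translate([1561, 268, 0]) cube([68, 68, 728]);
translate([156, 1035, 0]) cube([68, 68, 728]);
translate([1561, 1035, 0]) cube([68, 68, 728]);
translate([224, 268, 646]) cube([1337, 68, 82]);
translate([224, 1035, 646]) cube([1337, 68, 82]);
translate([156, 336, 646]) cube([68, 699, 82]);
translate([1561, 336, 646]) cube([68, 699, 82]);


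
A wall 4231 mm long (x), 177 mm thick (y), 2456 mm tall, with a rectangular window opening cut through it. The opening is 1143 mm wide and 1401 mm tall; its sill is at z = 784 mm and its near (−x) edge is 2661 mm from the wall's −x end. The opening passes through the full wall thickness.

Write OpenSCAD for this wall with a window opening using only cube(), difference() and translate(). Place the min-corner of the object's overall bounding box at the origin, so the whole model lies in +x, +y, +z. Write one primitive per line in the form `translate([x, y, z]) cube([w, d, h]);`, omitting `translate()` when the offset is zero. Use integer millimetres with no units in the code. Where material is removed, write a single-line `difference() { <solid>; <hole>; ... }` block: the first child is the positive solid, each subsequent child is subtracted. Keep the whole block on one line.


difference() { cube([4231, 177, 2456]); translate([2661, 0, 784]) cube([1143, 177, 1401]); }


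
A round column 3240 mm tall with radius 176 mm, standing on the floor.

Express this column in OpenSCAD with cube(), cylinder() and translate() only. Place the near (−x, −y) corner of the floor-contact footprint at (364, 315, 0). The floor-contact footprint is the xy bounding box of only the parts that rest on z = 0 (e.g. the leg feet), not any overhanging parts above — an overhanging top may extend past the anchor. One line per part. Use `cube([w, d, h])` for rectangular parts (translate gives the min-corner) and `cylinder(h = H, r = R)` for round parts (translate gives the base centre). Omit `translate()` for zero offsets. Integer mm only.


translate([540, 491, 0]) cylinder(h = 3240, r = 176);


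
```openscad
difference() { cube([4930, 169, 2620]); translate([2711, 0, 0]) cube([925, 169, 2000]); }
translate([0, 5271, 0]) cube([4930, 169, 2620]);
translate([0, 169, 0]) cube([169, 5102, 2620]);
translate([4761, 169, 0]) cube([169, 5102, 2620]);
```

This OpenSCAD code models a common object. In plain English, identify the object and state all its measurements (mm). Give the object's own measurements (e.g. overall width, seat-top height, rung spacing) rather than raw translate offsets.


A single room: four walls, each 2620 mm tall and 169 mm thick, enclosing an outside footprint 4930×5440 mm (x × y), no floor or roof. The front and back walls (−y and +y sides) run the full x-width; the side walls fit between their inner faces. A door opening 925 mm wide and 2000 mm tall is cut through the front wall from the floor up, its −x edge 2711 mm from the wall's −x end.


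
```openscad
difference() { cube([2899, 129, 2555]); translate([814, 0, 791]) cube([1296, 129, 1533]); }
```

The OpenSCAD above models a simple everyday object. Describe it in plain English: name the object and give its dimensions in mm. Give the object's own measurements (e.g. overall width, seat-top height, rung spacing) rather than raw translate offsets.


A wall 2899 mm long (x), 129 mm thick (y), 2555 mm tall, with a rectangular window opening cut through it. The opening is 1296 mm wide and 1533 mm tall; its sill is at z = 791 mm and its near (−x) edge is 814 mm from the wall's −x end. The opening passes through the full wall thickness.


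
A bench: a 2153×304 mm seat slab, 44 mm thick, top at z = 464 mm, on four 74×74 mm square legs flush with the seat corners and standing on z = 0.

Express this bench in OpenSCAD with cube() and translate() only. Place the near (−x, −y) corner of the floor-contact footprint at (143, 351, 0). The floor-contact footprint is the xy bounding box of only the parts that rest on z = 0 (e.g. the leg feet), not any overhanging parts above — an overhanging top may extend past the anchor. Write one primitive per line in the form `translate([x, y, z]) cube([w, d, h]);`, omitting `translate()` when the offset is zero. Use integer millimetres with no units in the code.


translate([143, 351, 420]) cube([2153, 304, 44]);
translate([143, 351, 0]) cube([74, 74, 420]);
translate([143, 581, 0]) cube([74, 74, 420]);
translate([2222, 351, 0]) cube([74, 74, 420]);
translate([2222, 581, 0]) cube([74, 74, 420]);


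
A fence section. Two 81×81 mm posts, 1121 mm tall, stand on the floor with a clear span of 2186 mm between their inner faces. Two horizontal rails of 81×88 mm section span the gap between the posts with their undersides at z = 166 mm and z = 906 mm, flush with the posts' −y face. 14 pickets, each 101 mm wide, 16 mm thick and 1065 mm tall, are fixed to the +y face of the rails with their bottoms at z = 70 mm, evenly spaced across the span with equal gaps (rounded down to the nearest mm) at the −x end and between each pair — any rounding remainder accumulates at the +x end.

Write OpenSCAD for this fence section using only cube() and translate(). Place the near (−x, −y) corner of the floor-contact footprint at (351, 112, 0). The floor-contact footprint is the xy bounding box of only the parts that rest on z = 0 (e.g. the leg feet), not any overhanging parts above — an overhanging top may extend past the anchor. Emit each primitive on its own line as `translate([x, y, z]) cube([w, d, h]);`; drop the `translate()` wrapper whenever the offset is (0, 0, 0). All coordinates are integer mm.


translate([351, 112, 0]) cube([81, 81, 1121]);
translate([2618, 112, 0]) cube([81, 81, 1121]);
translate([432, 112, 166]) cube([2186, 81, 88]);
translate([432, 112, 906]) cube([2186, 81, 88]);
translate([483, 193, 70]) cube([101, 16, 1065]);
translate([635, 193, 70]) cube([101, 16, 1065]);
translate([787, 193, 70]) cube([101, 16, 1065]);
translate([939, 193, 70]) cube([101, 16, 1065]);
translate([1091, 193, 70]) cube([101, 16, 1065]);
translate([1243, 193, 70]) cube([101, 16, 1065]);
translate([1395, 193, 70]) cube([101, 16, 1065]);
translate([1547, 193, 70]) cube([101, 16, 1065]);
translate([1699, 193, 70]) cube([101, 16, 1065]);
translate([1851, 193, 70]) cube([101, 16, 1065]);
translate([2003, 193, 70]) cube([101, 16, 1065]);
translate([2155, 193, 70]) cube([101, 16, 1065]);
translate([2307, 193, 70]) cube([101, 16, 1065]);
translate([2459, 193, 70]) cube([101, 16, 1065]);


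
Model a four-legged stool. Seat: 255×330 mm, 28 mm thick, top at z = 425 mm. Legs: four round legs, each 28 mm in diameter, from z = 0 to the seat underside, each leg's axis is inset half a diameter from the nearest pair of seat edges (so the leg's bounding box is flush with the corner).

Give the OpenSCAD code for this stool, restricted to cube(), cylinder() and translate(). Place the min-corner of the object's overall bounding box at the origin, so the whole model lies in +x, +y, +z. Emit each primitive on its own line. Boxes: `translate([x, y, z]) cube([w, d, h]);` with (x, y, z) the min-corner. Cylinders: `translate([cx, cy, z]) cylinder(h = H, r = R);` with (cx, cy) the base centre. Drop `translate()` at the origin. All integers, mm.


translate([0, 0, 397]) cube([255, 330, 28]);
translate([14, 14, 0]) cylinder(h = 397, r = 14);
translate([241, 14, 0]) cylinder(h = 397, r = 14);
translate([14, 316, 0]) cylinder(h = 397, r = 14);
translate([241, 316, 0]) cylinder(h = 397, r = 14);


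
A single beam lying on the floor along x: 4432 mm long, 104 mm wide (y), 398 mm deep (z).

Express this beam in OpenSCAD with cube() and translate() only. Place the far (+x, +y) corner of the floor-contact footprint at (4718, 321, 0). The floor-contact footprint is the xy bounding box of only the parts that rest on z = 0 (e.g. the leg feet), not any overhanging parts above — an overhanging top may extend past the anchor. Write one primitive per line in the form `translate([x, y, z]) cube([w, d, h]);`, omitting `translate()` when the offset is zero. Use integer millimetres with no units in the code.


translate([286, 217, 0]) cube([4432, 104, 398]);


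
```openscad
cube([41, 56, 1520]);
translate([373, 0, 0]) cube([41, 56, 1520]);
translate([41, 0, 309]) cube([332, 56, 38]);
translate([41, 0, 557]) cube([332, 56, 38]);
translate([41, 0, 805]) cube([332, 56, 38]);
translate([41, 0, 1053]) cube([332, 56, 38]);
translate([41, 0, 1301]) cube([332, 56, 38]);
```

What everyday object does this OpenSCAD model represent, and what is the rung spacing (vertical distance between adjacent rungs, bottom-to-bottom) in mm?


A ladder. The rung spacing is 248 mm.

Two tall 41×56 posts with 5 short bars between them — a ladder. Adjacent rungs sit at z = 309 and z = 557, so the spacing is 557 − 309 = 248 mm.


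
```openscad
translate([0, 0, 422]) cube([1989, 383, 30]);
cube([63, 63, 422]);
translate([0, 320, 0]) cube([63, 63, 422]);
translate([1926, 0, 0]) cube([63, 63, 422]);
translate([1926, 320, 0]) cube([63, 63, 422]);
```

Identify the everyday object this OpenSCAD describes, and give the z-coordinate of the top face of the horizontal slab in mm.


A bench. The seat-top height is 452 mm.

A long slab on four corner posts — a bench. The slab sits at z = 422 with thickness 30, so the top is 422 + 30 = 452 mm.


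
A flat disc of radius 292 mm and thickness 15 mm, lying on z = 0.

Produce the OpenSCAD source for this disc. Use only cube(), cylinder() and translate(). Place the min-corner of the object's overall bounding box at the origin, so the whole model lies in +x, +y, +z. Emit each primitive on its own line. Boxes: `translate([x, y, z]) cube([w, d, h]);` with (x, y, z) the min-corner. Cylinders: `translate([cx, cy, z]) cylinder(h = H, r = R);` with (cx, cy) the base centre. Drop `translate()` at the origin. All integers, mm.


translate([292, 292, 0]) cylinder(h = 15, r = 292);


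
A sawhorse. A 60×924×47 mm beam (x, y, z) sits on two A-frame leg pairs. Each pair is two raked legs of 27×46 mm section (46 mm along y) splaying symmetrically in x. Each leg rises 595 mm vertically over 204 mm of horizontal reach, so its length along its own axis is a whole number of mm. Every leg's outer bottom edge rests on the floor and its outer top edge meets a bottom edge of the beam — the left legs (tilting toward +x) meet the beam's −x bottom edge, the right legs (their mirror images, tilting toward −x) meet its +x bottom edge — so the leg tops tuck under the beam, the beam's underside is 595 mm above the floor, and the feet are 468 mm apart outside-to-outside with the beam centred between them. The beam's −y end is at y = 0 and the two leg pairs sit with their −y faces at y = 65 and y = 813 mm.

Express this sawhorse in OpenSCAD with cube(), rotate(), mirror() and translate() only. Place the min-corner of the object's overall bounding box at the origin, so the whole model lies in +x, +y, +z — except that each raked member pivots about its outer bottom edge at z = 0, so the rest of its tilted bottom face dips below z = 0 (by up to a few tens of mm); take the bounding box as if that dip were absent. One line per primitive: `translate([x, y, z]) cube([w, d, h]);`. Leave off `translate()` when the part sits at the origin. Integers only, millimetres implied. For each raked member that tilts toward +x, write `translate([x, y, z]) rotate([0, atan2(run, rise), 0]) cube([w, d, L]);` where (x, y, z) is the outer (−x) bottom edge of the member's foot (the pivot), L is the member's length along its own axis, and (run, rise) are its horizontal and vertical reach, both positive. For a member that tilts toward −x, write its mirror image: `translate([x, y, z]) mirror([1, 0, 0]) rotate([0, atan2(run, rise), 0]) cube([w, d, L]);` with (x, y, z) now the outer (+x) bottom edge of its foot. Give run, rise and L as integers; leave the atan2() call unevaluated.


translate([204, 0, 595]) cube([60, 924, 47]);
translate([0, 65, 0]) rotate([0, atan2(204, 595), 0]) cube([27, 46, 629]);
translate([468, 65, 0]) mirror([1, 0, 0]) rotate([0, atan2(204, 595), 0]) cube([27, 46, 629]);
translate([0, 813, 0]) rotate([0, atan2(204, 595), 0]) cube([27, 46, 629]);
translate([468, 813, 0]) mirror([1, 0, 0]) rotate([0, atan2(204, 595), 0]) cube([27, 46, 629]);
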